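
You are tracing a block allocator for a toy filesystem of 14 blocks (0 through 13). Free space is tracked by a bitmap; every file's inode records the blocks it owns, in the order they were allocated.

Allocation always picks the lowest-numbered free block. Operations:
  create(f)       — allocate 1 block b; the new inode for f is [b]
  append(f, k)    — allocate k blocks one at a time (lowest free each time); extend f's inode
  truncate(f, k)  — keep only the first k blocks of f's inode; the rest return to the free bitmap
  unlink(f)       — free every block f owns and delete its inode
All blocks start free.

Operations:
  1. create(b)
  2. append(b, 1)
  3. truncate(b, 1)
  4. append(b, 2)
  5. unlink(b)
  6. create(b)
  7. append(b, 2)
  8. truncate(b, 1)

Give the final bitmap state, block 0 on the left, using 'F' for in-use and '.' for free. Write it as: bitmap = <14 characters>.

create(b): bitmap=F............. | b=[0]
append(b, 1): bitmap=FF............ | b=[0, 1]
truncate(b, 1): bitmap=F............. | b=[0]
append(b, 2): bitmap=FFF........... | b=[0, 1, 2]
unlink(b): bitmap=.............. | 
create(b): bitmap=F............. | b=[0]
append(b, 2): bitmap=FFF........... | b=[0, 1, 2]
truncate(b, 1): bitmap=F............. | b=[0]

bitmap = F.............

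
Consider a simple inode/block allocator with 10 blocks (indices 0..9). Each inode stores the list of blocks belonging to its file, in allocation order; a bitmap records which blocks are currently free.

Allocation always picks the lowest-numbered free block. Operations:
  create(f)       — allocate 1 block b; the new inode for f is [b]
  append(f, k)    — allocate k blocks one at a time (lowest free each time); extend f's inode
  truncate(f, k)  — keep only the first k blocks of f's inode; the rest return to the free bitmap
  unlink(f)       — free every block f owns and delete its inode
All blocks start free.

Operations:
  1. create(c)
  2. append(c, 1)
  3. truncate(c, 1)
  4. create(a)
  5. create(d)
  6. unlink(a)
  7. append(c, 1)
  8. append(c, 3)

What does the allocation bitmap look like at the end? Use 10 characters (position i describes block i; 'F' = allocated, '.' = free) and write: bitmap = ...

bitmap = FFFFFF....

after create(c) → c:[0]  free=[F.........]
after append(c, 1) → c:[0, 1]  free=[FF........]
after truncate(c, 1) → c:[0]  free=[F.........]
after create(a) → a:[1], c:[0]  free=[FF........]
after create(d) → a:[1], c:[0], d:[2]  free=[FFF.......]
after unlink(a) → c:[0], d:[2]  free=[F.F.......]
after append(c, 1) → c:[0, 1], d:[2]  free=[FFF.......]
after append(c, 3) → c:[0, 1, 3, 4, 5], d:[2]  free=[FFFFFF....]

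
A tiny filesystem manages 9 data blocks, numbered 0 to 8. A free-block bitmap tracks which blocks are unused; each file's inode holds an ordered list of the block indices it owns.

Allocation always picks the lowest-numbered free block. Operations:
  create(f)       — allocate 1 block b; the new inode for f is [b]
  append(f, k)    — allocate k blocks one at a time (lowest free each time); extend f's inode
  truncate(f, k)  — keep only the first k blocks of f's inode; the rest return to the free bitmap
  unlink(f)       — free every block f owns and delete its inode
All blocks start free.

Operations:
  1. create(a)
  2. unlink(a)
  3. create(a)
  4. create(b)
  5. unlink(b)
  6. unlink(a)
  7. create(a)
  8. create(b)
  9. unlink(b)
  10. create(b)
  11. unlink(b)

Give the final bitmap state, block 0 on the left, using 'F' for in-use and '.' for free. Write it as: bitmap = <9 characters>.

  1. create(a)  ⇒  F........  {a→[0]}
  2. unlink(a)  ⇒  .........  {}
  3. create(a)  ⇒  F........  {a→[0]}
  4. create(b)  ⇒  FF.......  {a→[0]; b→[1]}
  5. unlink(b)  ⇒  F........  {a→[0]}
  6. unlink(a)  ⇒  .........  {}
  7. create(a)  ⇒  F........  {a→[0]}
  8. create(b)  ⇒  FF.......  {a→[0]; b→[1]}
  9. unlink(b)  ⇒  F........  {a→[0]}
  10. create(b)  ⇒  FF.......  {a→[0]; b→[1]}
  11. unlink(b)  ⇒  F........  {a→[0]}

bitmap = F........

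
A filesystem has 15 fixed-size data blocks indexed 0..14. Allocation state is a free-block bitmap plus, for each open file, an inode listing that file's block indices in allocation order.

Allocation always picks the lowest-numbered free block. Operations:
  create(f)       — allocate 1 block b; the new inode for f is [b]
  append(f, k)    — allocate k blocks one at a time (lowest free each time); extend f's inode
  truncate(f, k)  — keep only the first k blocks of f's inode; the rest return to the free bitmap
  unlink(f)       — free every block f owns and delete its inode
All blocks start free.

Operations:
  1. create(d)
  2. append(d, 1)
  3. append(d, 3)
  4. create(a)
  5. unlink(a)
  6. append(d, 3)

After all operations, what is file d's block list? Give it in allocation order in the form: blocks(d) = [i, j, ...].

after create(d) → d:[0]  free=[F..............]
after append(d, 1) → d:[0, 1]  free=[FF.............]
after append(d, 3) → d:[0, 1, 2, 3, 4]  free=[FFFFF..........]
after create(a) → a:[5], d:[0, 1, 2, 3, 4]  free=[FFFFFF.........]
after unlink(a) → d:[0, 1, 2, 3, 4]  free=[FFFFF..........]
after append(d, 3) → d:[0, 1, 2, 3, 4, 5, 6, 7]  free=[FFFFFFFF.......]

blocks(d) = [0, 1, 2, 3, 4, 5, 6, 7]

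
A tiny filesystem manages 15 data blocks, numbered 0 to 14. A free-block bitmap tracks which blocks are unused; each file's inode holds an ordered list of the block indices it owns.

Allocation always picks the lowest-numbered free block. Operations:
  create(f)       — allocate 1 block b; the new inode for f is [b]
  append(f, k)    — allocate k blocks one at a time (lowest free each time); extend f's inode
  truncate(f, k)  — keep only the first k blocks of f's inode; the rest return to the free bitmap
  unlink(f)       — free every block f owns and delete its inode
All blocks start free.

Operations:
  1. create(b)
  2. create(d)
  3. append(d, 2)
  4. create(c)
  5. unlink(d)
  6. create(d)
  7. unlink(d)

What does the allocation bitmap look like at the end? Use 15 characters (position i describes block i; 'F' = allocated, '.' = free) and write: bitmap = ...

  1. create(b)  ⇒  F..............  {b→[0]}
  2. create(d)  ⇒  FF.............  {b→[0]; d→[1]}
  3. append(d, 2)  ⇒  FFFF...........  {b→[0]; d→[1, 2, 3]}
  4. create(c)  ⇒  FFFFF..........  {b→[0]; c→[4]; d→[1, 2, 3]}
  5. unlink(d)  ⇒  F...F..........  {b→[0]; c→[4]}
  6. create(d)  ⇒  FF..F..........  {b→[0]; c→[4]; d→[1]}
  7. unlink(d)  ⇒  F...F..........  {b→[0]; c→[4]}

bitmap = F...F..........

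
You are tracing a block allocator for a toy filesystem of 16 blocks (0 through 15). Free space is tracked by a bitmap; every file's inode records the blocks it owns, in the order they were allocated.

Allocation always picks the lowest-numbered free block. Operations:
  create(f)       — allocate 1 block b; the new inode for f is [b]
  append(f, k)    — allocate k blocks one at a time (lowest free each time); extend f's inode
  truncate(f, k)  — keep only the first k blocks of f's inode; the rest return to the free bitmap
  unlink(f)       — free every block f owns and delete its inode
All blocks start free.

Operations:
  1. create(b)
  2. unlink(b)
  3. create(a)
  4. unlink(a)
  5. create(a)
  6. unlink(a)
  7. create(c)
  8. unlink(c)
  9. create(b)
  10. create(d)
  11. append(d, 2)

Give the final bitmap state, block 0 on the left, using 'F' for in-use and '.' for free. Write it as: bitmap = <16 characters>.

bitmap = FFFF............

after create(b) → b:[0]  free=[F...............]
after unlink(b) →   free=[................]
after create(a) → a:[0]  free=[F...............]
after unlink(a) →   free=[................]
after create(a) → a:[0]  free=[F...............]
after unlink(a) →   free=[................]
after create(c) → c:[0]  free=[F...............]
after unlink(c) →   free=[................]
after create(b) → b:[0]  free=[F...............]
after create(d) → b:[0], d:[1]  free=[FF..............]
after append(d, 2) → b:[0], d:[1, 2, 3]  free=[FFFF............]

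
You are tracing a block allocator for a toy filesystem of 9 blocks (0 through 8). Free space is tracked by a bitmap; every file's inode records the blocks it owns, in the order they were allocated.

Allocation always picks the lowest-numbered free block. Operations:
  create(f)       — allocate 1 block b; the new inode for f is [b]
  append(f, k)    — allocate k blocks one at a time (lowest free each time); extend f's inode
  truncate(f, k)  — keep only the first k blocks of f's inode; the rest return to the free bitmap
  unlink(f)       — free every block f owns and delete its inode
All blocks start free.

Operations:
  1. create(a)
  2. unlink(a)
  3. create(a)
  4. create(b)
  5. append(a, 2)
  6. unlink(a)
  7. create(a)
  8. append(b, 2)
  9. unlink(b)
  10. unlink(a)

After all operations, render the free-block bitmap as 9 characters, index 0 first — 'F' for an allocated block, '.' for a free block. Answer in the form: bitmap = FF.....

bitmap = .........

[1] create(a) — a=0 (map F........)
[2] unlink(a) —  (map .........)
[3] create(a) — a=0 (map F........)
[4] create(b) — a=0 b=1 (map FF.......)
[5] append(a, 2) — a=0,2,3 b=1 (map FFFF.....)
[6] unlink(a) — b=1 (map .F.......)
[7] create(a) — a=0 b=1 (map FF.......)
[8] append(b, 2) — a=0 b=1,2,3 (map FFFF.....)
[9] unlink(b) — a=0 (map F........)
[10] unlink(a) —  (map .........)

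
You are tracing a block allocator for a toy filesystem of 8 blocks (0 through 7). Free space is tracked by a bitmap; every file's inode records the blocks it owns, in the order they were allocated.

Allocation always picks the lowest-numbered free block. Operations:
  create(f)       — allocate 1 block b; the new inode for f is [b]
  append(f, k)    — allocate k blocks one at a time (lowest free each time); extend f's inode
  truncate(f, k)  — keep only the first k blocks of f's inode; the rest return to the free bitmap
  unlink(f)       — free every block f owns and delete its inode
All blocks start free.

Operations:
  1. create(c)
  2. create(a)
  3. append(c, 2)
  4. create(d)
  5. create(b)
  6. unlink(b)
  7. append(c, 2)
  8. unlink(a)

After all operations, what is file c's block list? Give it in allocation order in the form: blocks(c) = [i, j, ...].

blocks(c) = [0, 2, 3, 5, 6]

after create(c) → c:[0]  free=[F.......]
after create(a) → a:[1], c:[0]  free=[FF......]
after append(c, 2) → a:[1], c:[0, 2, 3]  free=[FFFF....]
after create(d) → a:[1], c:[0, 2, 3], d:[4]  free=[FFFFF...]
after create(b) → a:[1], b:[5], c:[0, 2, 3], d:[4]  free=[FFFFFF..]
after unlink(b) → a:[1], c:[0, 2, 3], d:[4]  free=[FFFFF...]
after append(c, 2) → a:[1], c:[0, 2, 3, 5, 6], d:[4]  free=[FFFFFFF.]
after unlink(a) → c:[0, 2, 3, 5, 6], d:[4]  free=[F.FFFFF.]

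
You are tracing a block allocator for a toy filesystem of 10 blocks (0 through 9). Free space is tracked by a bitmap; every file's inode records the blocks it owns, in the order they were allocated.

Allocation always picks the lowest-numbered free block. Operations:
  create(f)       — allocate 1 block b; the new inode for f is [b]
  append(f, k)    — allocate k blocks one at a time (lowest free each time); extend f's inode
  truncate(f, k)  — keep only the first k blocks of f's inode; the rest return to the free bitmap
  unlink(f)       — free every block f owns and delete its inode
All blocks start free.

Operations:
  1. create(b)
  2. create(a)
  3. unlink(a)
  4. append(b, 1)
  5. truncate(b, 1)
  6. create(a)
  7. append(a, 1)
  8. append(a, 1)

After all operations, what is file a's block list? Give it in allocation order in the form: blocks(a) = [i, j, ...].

  1. create(b)  ⇒  F.........  {b→[0]}
  2. create(a)  ⇒  FF........  {a→[1]; b→[0]}
  3. unlink(a)  ⇒  F.........  {b→[0]}
  4. append(b, 1)  ⇒  FF........  {b→[0, 1]}
  5. truncate(b, 1)  ⇒  F.........  {b→[0]}
  6. create(a)  ⇒  FF........  {a→[1]; b→[0]}
  7. append(a, 1)  ⇒  FFF.......  {a→[1, 2]; b→[0]}
  8. append(a, 1)  ⇒  FFFF......  {a→[1, 2, 3]; b→[0]}

blocks(a) = [1, 2, 3]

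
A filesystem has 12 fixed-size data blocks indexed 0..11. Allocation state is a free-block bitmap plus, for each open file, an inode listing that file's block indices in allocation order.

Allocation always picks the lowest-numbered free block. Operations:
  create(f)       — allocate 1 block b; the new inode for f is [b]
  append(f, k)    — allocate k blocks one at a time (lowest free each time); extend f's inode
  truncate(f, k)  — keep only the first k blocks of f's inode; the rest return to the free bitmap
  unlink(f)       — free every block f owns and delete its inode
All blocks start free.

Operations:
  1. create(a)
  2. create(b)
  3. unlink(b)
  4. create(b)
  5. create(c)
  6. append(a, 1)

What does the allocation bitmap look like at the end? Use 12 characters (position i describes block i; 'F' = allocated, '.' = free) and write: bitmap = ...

[1] create(a) — a=0 (map F...........)
[2] create(b) — a=0 b=1 (map FF..........)
[3] unlink(b) — a=0 (map F...........)
[4] create(b) — a=0 b=1 (map FF..........)
[5] create(c) — a=0 b=1 c=2 (map FFF.........)
[6] append(a, 1) — a=0,3 b=1 c=2 (map FFFF........)

bitmap = FFFF........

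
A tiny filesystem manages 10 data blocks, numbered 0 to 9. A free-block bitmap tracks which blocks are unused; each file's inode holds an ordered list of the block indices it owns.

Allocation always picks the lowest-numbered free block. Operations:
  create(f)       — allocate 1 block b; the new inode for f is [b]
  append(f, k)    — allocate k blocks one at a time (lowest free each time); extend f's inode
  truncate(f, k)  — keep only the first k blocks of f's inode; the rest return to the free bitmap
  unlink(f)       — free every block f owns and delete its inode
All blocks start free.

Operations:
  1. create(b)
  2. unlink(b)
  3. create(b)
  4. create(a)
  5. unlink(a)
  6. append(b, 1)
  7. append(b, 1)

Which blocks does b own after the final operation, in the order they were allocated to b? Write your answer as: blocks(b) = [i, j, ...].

blocks(b) = [0, 1, 2]

after create(b) → b:[0]  free=[F.........]
after unlink(b) →   free=[..........]
after create(b) → b:[0]  free=[F.........]
after create(a) → a:[1], b:[0]  free=[FF........]
after unlink(a) → b:[0]  free=[F.........]
after append(b, 1) → b:[0, 1]  free=[FF........]
after append(b, 1) → b:[0, 1, 2]  free=[FFF.......]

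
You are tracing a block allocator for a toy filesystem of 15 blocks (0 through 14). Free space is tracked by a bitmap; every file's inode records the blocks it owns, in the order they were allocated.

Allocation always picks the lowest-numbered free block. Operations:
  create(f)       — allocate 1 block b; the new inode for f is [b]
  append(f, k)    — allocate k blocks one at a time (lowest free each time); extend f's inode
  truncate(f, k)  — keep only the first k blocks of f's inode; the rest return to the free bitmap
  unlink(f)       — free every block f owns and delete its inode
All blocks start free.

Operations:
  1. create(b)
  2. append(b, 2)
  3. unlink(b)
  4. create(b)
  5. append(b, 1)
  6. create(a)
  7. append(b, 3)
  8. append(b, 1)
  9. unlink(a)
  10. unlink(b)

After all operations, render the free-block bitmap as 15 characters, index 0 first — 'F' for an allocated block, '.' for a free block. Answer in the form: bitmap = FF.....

bitmap = ...............

after create(b) → b:[0]  free=[F..............]
after append(b, 2) → b:[0, 1, 2]  free=[FFF............]
after unlink(b) →   free=[...............]
after create(b) → b:[0]  free=[F..............]
after append(b, 1) → b:[0, 1]  free=[FF.............]
after create(a) → a:[2], b:[0, 1]  free=[FFF............]
after append(b, 3) → a:[2], b:[0, 1, 3, 4, 5]  free=[FFFFFF.........]
after append(b, 1) → a:[2], b:[0, 1, 3, 4, 5, 6]  free=[FFFFFFF........]
after unlink(a) → b:[0, 1, 3, 4, 5, 6]  free=[FF.FFFF........]
after unlink(b) →   free=[...............]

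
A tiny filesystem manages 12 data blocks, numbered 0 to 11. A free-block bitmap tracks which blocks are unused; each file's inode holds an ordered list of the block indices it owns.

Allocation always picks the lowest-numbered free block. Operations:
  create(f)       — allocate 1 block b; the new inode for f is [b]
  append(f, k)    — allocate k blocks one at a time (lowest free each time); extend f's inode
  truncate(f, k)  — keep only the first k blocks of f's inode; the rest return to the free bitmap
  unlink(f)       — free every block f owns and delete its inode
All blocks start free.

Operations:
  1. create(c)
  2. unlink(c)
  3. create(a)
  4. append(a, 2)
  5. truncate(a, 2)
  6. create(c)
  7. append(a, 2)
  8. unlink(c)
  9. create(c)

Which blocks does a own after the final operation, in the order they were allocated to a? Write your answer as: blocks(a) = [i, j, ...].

  1. create(c)  ⇒  F...........  {c→[0]}
  2. unlink(c)  ⇒  ............  {}
  3. create(a)  ⇒  F...........  {a→[0]}
  4. append(a, 2)  ⇒  FFF.........  {a→[0, 1, 2]}
  5. truncate(a, 2)  ⇒  FF..........  {a→[0, 1]}
  6. create(c)  ⇒  FFF.........  {a→[0, 1]; c→[2]}
  7. append(a, 2)  ⇒  FFFFF.......  {a→[0, 1, 3, 4]; c→[2]}
  8. unlink(c)  ⇒  FF.FF.......  {a→[0, 1, 3, 4]}
  9. create(c)  ⇒  FFFFF.......  {a→[0, 1, 3, 4]; c→[2]}

blocks(a) = [0, 1, 3, 4]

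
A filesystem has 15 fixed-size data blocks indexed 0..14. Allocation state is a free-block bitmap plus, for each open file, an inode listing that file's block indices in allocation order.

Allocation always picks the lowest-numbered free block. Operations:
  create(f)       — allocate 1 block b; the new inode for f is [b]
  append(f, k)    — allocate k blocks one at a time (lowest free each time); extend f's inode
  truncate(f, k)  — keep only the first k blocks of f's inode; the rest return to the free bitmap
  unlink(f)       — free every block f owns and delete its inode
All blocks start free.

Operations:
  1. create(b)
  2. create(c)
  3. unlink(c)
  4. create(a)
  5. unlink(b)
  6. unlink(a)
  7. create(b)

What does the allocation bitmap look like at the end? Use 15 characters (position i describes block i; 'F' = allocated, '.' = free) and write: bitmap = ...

bitmap = F..............

create(b): bitmap=F.............. | b=[0]
create(c): bitmap=FF............. | b=[0] c=[1]
unlink(c): bitmap=F.............. | b=[0]
create(a): bitmap=FF............. | a=[1] b=[0]
unlink(b): bitmap=.F............. | a=[1]
unlink(a): bitmap=............... | 
create(b): bitmap=F.............. | b=[0]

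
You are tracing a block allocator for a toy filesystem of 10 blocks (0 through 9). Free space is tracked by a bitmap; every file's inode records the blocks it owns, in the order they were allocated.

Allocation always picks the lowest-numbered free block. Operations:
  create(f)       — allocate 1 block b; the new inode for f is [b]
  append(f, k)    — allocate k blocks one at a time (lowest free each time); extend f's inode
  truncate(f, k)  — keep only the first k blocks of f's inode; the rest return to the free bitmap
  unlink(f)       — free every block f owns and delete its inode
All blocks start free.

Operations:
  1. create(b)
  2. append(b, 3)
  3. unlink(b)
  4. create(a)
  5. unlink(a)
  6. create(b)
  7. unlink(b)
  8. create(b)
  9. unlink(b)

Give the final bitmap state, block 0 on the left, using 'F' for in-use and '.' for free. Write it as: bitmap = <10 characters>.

  1. create(b)  ⇒  F.........  {b→[0]}
  2. append(b, 3)  ⇒  FFFF......  {b→[0, 1, 2, 3]}
  3. unlink(b)  ⇒  ..........  {}
  4. create(a)  ⇒  F.........  {a→[0]}
  5. unlink(a)  ⇒  ..........  {}
  6. create(b)  ⇒  F.........  {b→[0]}
  7. unlink(b)  ⇒  ..........  {}
  8. create(b)  ⇒  F.........  {b→[0]}
  9. unlink(b)  ⇒  ..........  {}

bitmap = ..........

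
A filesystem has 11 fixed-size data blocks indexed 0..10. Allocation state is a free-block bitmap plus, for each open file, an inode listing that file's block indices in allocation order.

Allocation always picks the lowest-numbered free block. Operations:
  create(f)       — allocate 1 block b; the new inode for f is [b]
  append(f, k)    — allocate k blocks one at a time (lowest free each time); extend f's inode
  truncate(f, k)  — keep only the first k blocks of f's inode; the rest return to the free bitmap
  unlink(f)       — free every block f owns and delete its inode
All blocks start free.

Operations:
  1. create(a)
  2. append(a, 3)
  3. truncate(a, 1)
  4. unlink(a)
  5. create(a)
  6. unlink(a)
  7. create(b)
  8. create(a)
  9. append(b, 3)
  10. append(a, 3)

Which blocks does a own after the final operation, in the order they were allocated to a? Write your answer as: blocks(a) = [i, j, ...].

[1] create(a) — a=0 (map F..........)
[2] append(a, 3) — a=0,1,2,3 (map FFFF.......)
[3] truncate(a, 1) — a=0 (map F..........)
[4] unlink(a) —  (map ...........)
[5] create(a) — a=0 (map F..........)
[6] unlink(a) —  (map ...........)
[7] create(b) — b=0 (map F..........)
[8] create(a) — a=1 b=0 (map FF.........)
[9] append(b, 3) — a=1 b=0,2,3,4 (map FFFFF......)
[10] append(a, 3) — a=1,5,6,7 b=0,2,3,4 (map FFFFFFFF...)

blocks(a) = [1, 5, 6, 7]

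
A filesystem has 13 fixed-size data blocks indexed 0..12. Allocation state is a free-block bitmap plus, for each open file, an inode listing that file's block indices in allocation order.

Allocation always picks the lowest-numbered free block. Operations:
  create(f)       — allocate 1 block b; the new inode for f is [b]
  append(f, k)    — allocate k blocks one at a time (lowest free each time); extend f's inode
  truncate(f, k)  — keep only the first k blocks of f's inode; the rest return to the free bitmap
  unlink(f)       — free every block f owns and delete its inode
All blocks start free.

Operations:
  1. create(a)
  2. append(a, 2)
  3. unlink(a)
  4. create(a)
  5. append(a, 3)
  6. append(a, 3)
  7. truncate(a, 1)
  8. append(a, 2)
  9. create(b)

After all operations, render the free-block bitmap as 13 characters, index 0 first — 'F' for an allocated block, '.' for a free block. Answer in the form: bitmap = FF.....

  1. create(a)  ⇒  F............  {a→[0]}
  2. append(a, 2)  ⇒  FFF..........  {a→[0, 1, 2]}
  3. unlink(a)  ⇒  .............  {}
  4. create(a)  ⇒  F............  {a→[0]}
  5. append(a, 3)  ⇒  FFFF.........  {a→[0, 1, 2, 3]}
  6. append(a, 3)  ⇒  FFFFFFF......  {a→[0, 1, 2, 3, 4, 5, 6]}
  7. truncate(a, 1)  ⇒  F............  {a→[0]}
  8. append(a, 2)  ⇒  FFF..........  {a→[0, 1, 2]}
  9. create(b)  ⇒  FFFF.........  {a→[0, 1, 2]; b→[3]}

bitmap = FFFF.........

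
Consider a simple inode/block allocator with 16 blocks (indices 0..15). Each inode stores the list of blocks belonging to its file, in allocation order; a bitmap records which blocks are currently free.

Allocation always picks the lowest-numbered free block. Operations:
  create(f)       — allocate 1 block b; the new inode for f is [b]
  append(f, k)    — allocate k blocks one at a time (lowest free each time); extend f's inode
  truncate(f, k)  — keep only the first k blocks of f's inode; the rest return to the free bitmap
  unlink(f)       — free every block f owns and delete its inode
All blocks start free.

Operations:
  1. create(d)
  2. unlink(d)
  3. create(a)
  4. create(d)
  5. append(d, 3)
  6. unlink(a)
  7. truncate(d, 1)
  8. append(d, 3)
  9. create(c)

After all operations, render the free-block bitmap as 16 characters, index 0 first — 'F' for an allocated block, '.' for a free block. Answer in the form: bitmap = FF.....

bitmap = FFFFF...........

create(d): bitmap=F............... | d=[0]
unlink(d): bitmap=................ | 
create(a): bitmap=F............... | a=[0]
create(d): bitmap=FF.............. | a=[0] d=[1]
append(d, 3): bitmap=FFFFF........... | a=[0] d=[1, 2, 3, 4]
unlink(a): bitmap=.FFFF........... | d=[1, 2, 3, 4]
truncate(d, 1): bitmap=.F.............. | d=[1]
append(d, 3): bitmap=FFFF............ | d=[1, 0, 2, 3]
create(c): bitmap=FFFFF........... | c=[4] d=[1, 0, 2, 3]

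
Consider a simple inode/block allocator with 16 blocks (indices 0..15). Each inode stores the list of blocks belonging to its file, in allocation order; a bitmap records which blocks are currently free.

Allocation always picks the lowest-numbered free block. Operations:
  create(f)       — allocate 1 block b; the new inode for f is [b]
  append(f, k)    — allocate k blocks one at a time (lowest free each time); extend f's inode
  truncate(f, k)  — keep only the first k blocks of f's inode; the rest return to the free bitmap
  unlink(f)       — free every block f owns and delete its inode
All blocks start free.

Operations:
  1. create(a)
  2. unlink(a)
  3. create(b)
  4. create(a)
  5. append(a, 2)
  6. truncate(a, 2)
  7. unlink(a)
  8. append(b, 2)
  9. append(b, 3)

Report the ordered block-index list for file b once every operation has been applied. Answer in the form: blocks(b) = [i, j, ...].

blocks(b) = [0, 1, 2, 3, 4, 5]

after create(a) → a:[0]  free=[F...............]
after unlink(a) →   free=[................]
after create(b) → b:[0]  free=[F...............]
after create(a) → a:[1], b:[0]  free=[FF..............]
after append(a, 2) → a:[1, 2, 3], b:[0]  free=[FFFF............]
after truncate(a, 2) → a:[1, 2], b:[0]  free=[FFF.............]
after unlink(a) → b:[0]  free=[F...............]
after append(b, 2) → b:[0, 1, 2]  free=[FFF.............]
after append(b, 3) → b:[0, 1, 2, 3, 4, 5]  free=[FFFFFF..........]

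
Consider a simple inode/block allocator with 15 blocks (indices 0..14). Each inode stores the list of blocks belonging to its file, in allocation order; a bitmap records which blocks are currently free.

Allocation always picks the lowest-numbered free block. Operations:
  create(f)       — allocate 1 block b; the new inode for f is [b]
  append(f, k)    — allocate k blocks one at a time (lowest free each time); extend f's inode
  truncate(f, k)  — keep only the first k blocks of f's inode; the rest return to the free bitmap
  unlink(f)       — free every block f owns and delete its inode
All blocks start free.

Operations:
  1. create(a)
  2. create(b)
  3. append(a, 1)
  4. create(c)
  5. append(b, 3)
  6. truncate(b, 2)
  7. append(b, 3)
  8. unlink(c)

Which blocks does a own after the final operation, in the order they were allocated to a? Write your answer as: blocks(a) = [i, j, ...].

create(a): bitmap=F.............. | a=[0]
create(b): bitmap=FF............. | a=[0] b=[1]
append(a, 1): bitmap=FFF............ | a=[0, 2] b=[1]
create(c): bitmap=FFFF........... | a=[0, 2] b=[1] c=[3]
append(b, 3): bitmap=FFFFFFF........ | a=[0, 2] b=[1, 4, 5, 6] c=[3]
truncate(b, 2): bitmap=FFFFF.......... | a=[0, 2] b=[1, 4] c=[3]
append(b, 3): bitmap=FFFFFFFF....... | a=[0, 2] b=[1, 4, 5, 6, 7] c=[3]
unlink(c): bitmap=FFF.FFFF....... | a=[0, 2] b=[1, 4, 5, 6, 7]

blocks(a) = [0, 2]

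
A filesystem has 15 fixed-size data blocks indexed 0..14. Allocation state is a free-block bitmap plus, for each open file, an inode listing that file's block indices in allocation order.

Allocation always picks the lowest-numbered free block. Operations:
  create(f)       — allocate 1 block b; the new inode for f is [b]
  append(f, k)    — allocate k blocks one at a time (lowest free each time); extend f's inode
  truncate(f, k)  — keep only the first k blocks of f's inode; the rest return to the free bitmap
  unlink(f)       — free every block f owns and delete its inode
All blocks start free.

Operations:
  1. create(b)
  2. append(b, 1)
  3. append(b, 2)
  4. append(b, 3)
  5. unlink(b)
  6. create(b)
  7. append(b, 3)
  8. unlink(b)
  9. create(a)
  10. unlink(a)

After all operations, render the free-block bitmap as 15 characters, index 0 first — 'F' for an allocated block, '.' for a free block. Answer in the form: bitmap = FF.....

bitmap = ...............

  1. create(b)  ⇒  F..............  {b→[0]}
  2. append(b, 1)  ⇒  FF.............  {b→[0, 1]}
  3. append(b, 2)  ⇒  FFFF...........  {b→[0, 1, 2, 3]}
  4. append(b, 3)  ⇒  FFFFFFF........  {b→[0, 1, 2, 3, 4, 5, 6]}
  5. unlink(b)  ⇒  ...............  {}
  6. create(b)  ⇒  F..............  {b→[0]}
  7. append(b, 3)  ⇒  FFFF...........  {b→[0, 1, 2, 3]}
  8. unlink(b)  ⇒  ...............  {}
  9. create(a)  ⇒  F..............  {a→[0]}
  10. unlink(a)  ⇒  ...............  {}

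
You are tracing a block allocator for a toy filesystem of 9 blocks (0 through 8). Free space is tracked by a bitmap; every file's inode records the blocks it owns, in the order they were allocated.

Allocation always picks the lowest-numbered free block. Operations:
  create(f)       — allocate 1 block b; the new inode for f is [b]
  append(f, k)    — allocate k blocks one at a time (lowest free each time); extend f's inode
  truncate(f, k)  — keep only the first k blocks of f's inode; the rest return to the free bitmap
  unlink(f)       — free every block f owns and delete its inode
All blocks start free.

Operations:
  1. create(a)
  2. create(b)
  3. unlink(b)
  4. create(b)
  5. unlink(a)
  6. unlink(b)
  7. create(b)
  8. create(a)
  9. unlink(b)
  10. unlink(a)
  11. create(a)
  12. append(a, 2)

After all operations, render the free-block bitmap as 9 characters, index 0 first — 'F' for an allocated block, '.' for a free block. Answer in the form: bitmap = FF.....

create(a): bitmap=F........ | a=[0]
create(b): bitmap=FF....... | a=[0] b=[1]
unlink(b): bitmap=F........ | a=[0]
create(b): bitmap=FF....... | a=[0] b=[1]
unlink(a): bitmap=.F....... | b=[1]
unlink(b): bitmap=......... | 
create(b): bitmap=F........ | b=[0]
create(a): bitmap=FF....... | a=[1] b=[0]
unlink(b): bitmap=.F....... | a=[1]
unlink(a): bitmap=......... | 
create(a): bitmap=F........ | a=[0]
append(a, 2): bitmap=FFF...... | a=[0, 1, 2]

bitmap = FFF......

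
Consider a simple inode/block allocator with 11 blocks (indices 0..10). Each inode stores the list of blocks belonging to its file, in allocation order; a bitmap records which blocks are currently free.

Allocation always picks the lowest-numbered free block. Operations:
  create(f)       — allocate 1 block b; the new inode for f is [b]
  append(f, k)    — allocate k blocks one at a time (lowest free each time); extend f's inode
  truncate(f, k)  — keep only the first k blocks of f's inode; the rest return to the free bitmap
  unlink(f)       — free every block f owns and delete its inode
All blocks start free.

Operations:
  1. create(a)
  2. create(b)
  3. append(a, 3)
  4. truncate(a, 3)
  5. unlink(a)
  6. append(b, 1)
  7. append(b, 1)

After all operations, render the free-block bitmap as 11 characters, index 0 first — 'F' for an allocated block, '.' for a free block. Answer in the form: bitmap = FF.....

bitmap = FFF........

[1] create(a) — a=0 (map F..........)
[2] create(b) — a=0 b=1 (map FF.........)
[3] append(a, 3) — a=0,2,3,4 b=1 (map FFFFF......)
[4] truncate(a, 3) — a=0,2,3 b=1 (map FFFF.......)
[5] unlink(a) — b=1 (map .F.........)
[6] append(b, 1) — b=1,0 (map FF.........)
[7] append(b, 1) — b=1,0,2 (map FFF........)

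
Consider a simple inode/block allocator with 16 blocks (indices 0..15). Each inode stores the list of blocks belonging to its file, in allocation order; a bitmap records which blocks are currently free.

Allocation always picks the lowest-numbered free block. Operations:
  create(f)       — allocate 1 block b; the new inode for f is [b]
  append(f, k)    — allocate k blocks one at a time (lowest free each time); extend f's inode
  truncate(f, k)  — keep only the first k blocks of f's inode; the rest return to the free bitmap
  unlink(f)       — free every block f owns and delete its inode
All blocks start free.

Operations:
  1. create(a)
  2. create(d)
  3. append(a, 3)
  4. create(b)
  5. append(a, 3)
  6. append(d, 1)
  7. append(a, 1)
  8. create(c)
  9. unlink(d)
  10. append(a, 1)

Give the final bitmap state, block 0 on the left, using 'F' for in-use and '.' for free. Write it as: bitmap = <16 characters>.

bitmap = FFFFFFFFF.FF....

after create(a) → a:[0]  free=[F...............]
after create(d) → a:[0], d:[1]  free=[FF..............]
after append(a, 3) → a:[0, 2, 3, 4], d:[1]  free=[FFFFF...........]
after create(b) → a:[0, 2, 3, 4], b:[5], d:[1]  free=[FFFFFF..........]
after append(a, 3) → a:[0, 2, 3, 4, 6, 7, 8], b:[5], d:[1]  free=[FFFFFFFFF.......]
after append(d, 1) → a:[0, 2, 3, 4, 6, 7, 8], b:[5], d:[1, 9]  free=[FFFFFFFFFF......]
after append(a, 1) → a:[0, 2, 3, 4, 6, 7, 8, 10], b:[5], d:[1, 9]  free=[FFFFFFFFFFF.....]
after create(c) → a:[0, 2, 3, 4, 6, 7, 8, 10], b:[5], c:[11], d:[1, 9]  free=[FFFFFFFFFFFF....]
after unlink(d) → a:[0, 2, 3, 4, 6, 7, 8, 10], b:[5], c:[11]  free=[F.FFFFFFF.FF....]
after append(a, 1) → a:[0, 2, 3, 4, 6, 7, 8, 10, 1], b:[5], c:[11]  free=[FFFFFFFFF.FF....]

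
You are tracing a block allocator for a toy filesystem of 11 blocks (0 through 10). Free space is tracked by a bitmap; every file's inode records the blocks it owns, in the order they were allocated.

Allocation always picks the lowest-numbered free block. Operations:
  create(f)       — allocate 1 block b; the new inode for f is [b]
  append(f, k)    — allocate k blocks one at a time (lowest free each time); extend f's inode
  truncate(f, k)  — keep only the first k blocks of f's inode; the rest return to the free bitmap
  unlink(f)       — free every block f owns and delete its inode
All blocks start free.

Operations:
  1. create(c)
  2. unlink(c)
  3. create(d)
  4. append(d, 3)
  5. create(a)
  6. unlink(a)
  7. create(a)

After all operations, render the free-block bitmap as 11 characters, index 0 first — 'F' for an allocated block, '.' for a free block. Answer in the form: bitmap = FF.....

after create(c) → c:[0]  free=[F..........]
after unlink(c) →   free=[...........]
after create(d) → d:[0]  free=[F..........]
after append(d, 3) → d:[0, 1, 2, 3]  free=[FFFF.......]
after create(a) → a:[4], d:[0, 1, 2, 3]  free=[FFFFF......]
after unlink(a) → d:[0, 1, 2, 3]  free=[FFFF.......]
after create(a) → a:[4], d:[0, 1, 2, 3]  free=[FFFFF......]

bitmap = FFFFF......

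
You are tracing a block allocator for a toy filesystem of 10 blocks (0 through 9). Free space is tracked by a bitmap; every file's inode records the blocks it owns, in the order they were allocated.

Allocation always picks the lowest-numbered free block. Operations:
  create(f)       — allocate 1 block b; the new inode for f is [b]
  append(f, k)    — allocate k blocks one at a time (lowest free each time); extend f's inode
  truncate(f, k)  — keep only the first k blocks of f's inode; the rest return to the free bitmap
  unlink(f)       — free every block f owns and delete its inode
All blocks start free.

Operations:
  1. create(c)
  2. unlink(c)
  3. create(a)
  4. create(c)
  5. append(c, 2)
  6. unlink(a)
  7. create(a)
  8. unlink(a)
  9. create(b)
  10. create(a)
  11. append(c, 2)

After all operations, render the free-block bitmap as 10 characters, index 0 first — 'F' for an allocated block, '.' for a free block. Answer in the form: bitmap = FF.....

after create(c) → c:[0]  free=[F.........]
after unlink(c) →   free=[..........]
after create(a) → a:[0]  free=[F.........]
after create(c) → a:[0], c:[1]  free=[FF........]
after append(c, 2) → a:[0], c:[1, 2, 3]  free=[FFFF......]
after unlink(a) → c:[1, 2, 3]  free=[.FFF......]
after create(a) → a:[0], c:[1, 2, 3]  free=[FFFF......]
after unlink(a) → c:[1, 2, 3]  free=[.FFF......]
after create(b) → b:[0], c:[1, 2, 3]  free=[FFFF......]
after create(a) → a:[4], b:[0], c:[1, 2, 3]  free=[FFFFF.....]
after append(c, 2) → a:[4], b:[0], c:[1, 2, 3, 5, 6]  free=[FFFFFFF...]

bitmap = FFFFFFF...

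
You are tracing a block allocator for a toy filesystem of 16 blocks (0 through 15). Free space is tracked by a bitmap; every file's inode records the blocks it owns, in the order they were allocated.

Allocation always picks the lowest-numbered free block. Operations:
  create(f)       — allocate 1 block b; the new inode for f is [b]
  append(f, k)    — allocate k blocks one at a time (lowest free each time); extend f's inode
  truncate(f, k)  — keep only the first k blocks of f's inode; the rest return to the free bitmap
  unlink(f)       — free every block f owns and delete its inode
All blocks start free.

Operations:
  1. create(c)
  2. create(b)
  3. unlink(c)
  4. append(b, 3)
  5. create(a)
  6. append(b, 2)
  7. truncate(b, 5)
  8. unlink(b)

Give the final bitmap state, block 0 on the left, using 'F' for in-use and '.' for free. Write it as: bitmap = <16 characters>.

after create(c) → c:[0]  free=[F...............]
after create(b) → b:[1], c:[0]  free=[FF..............]
after unlink(c) → b:[1]  free=[.F..............]
after append(b, 3) → b:[1, 0, 2, 3]  free=[FFFF............]
after create(a) → a:[4], b:[1, 0, 2, 3]  free=[FFFFF...........]
after append(b, 2) → a:[4], b:[1, 0, 2, 3, 5, 6]  free=[FFFFFFF.........]
after truncate(b, 5) → a:[4], b:[1, 0, 2, 3, 5]  free=[FFFFFF..........]
after unlink(b) → a:[4]  free=[....F...........]

bitmap = ....F...........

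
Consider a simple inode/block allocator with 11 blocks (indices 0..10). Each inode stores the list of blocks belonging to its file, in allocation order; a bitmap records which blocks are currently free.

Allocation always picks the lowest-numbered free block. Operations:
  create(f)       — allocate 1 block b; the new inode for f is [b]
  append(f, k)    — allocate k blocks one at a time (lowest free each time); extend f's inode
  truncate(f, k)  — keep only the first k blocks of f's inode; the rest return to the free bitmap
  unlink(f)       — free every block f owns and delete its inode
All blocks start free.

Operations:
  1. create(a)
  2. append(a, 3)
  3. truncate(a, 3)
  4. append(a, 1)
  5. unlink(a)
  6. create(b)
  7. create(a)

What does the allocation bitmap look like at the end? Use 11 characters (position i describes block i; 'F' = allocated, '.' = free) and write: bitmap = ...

  1. create(a)  ⇒  F..........  {a→[0]}
  2. append(a, 3)  ⇒  FFFF.......  {a→[0, 1, 2, 3]}
  3. truncate(a, 3)  ⇒  FFF........  {a→[0, 1, 2]}
  4. append(a, 1)  ⇒  FFFF.......  {a→[0, 1, 2, 3]}
  5. unlink(a)  ⇒  ...........  {}
  6. create(b)  ⇒  F..........  {b→[0]}
  7. create(a)  ⇒  FF.........  {a→[1]; b→[0]}

bitmap = FF.........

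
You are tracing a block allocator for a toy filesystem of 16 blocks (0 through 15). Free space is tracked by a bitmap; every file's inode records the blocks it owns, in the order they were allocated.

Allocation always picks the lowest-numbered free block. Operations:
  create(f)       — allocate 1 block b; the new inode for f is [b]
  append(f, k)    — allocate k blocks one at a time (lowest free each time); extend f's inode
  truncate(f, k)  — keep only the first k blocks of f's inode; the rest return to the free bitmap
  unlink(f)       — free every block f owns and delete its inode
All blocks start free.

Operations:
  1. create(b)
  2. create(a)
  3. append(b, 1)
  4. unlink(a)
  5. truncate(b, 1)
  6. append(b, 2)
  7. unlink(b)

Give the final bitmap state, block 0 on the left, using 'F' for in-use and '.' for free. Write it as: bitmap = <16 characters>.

after create(b) → b:[0]  free=[F...............]
after create(a) → a:[1], b:[0]  free=[FF..............]
after append(b, 1) → a:[1], b:[0, 2]  free=[FFF.............]
after unlink(a) → b:[0, 2]  free=[F.F.............]
after truncate(b, 1) → b:[0]  free=[F...............]
after append(b, 2) → b:[0, 1, 2]  free=[FFF.............]
after unlink(b) →   free=[................]

bitmap = ................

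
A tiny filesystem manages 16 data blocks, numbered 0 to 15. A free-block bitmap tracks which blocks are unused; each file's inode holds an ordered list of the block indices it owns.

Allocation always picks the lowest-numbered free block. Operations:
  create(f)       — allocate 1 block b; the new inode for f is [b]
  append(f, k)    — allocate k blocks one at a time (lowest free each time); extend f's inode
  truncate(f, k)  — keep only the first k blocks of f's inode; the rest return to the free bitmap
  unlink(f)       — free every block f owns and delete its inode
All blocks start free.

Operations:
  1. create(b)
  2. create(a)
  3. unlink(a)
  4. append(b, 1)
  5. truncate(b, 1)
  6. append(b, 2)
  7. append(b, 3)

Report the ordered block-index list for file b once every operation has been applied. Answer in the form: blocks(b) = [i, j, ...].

blocks(b) = [0, 1, 2, 3, 4, 5]

create(b): bitmap=F............... | b=[0]
create(a): bitmap=FF.............. | a=[1] b=[0]
unlink(a): bitmap=F............... | b=[0]
append(b, 1): bitmap=FF.............. | b=[0, 1]
truncate(b, 1): bitmap=F............... | b=[0]
append(b, 2): bitmap=FFF............. | b=[0, 1, 2]
append(b, 3): bitmap=FFFFFF.......... | b=[0, 1, 2, 3, 4, 5]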